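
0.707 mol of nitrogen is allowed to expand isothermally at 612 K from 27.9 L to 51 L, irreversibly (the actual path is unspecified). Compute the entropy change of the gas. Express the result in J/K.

Entropy is a state function, so ΔS_gas depends only on the end states.
For an isothermal ideal gas ΔS_gas = nR ln(V₂/V₁) = 0.707 × 8.314 × ln(51/27.9) = 3.55 J/K.

ΔS_gas = 3.55 J/K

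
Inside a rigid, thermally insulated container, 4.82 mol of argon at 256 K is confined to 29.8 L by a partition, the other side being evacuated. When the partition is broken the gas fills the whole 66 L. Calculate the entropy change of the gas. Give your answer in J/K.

ΔS_gas = 31.9 J/K

No heat is exchanged and no work is done, so the ideal-gas temperature stays constant.
Entropy is a state function; using a reversible isothermal path, ΔS_gas = nR ln(V₂/V₁) = 4.82 × 8.314 × ln(66/29.8) = 31.9 J/K.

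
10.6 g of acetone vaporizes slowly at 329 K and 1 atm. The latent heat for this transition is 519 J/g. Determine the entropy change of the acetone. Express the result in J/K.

ΔS = 16.7 J/K

Heat absorbed by the substance: Q = mL = 10.6 × 519 = 5501.4 J.
At constant T, ΔS = Q_rev/T = 5501.4 / 329 = 16.7 J/K.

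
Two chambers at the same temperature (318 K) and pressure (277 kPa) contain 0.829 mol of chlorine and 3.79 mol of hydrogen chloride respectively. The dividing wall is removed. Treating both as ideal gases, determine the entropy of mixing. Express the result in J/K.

ΔS_mix = 18.1 J/K

Mole fractions: x_A = 0.829/4.62 = 0.179, x_B = 0.821.
ΔS_mix = −R(n_A ln x_A + n_B ln x_B) = −8.314 × (0.829 ln 0.179 + 3.79 ln 0.821) = 18.1 J/K.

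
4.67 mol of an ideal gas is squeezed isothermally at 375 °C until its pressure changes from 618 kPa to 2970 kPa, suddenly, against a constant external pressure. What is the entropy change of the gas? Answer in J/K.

ΔS_gas = -61 J/K

Entropy is a state function, so ΔS_gas depends only on the end states.
For an isothermal ideal gas ΔS_gas = nR ln(P₁/P₂) = 4.67 × 8.314 × ln(618/2970) = -61 J/K.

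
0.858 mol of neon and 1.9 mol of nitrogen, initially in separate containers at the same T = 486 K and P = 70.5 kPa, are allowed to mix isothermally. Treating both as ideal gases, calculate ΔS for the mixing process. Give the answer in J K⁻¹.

ΔS_mix = 14.2 J/K

Mole fractions: x_A = 0.858/2.76 = 0.311, x_B = 0.689.
ΔS_mix = −R(n_A ln x_A + n_B ln x_B) = −8.314 × (0.858 ln 0.311 + 1.9 ln 0.689) = 14.2 J/K.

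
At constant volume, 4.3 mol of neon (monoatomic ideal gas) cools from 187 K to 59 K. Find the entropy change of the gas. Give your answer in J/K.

ΔS = -61.9 J/K

At constant volume, ΔS = nC_V ln(T₂/T₁) with C_V = 3R/2 = 12.47 J mol⁻¹ K⁻¹.
ΔS = 4.3 × 12.47 × ln(59/187) = -61.9 J/K.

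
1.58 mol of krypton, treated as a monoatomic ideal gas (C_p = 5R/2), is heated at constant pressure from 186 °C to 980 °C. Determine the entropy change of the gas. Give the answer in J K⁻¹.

ΔS = 33 J/K

In kelvin: T₁ = 459.15 K, T₂ = 1253.15 K. At constant pressure, ΔS = nC_p ln(T₂/T₁) with C_p = 5R/2 = 20.79 J mol⁻¹ K⁻¹.
ΔS = 1.58 × 20.79 × ln(1253.15/459.15) = 33 J/K.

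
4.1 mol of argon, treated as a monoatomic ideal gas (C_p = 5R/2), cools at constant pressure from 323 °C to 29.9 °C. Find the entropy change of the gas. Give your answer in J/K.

In kelvin: T₁ = 596.15 K, T₂ = 303.05 K. At constant pressure, ΔS = nC_p ln(T₂/T₁) with C_p = 5R/2 = 20.79 J mol⁻¹ K⁻¹.
ΔS = 4.1 × 20.79 × ln(303.05/596.15) = -57.7 J/K.

ΔS = -57.7 J/K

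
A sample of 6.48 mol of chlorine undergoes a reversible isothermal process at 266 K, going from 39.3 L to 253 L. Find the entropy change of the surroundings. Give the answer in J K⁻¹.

ΔS_surr = -100 J/K

For an isothermal ideal gas ΔS_gas = nR ln(V₂/V₁) = 6.48 × 8.314 × ln(253/39.3) = 100 J/K.
The process is reversible, so ΔS_surr = −ΔS_gas = -100 J/K and ΔS_universe = 0.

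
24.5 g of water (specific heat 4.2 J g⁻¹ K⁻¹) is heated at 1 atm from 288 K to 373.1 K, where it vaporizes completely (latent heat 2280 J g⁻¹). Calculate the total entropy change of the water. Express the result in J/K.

ΔS = 176 J/K

Warming step: ΔS₁ = m c ln(T_tr/T_i) = 24.5 × 4.2 × ln(373.1/288) = 26.64 J/K.
Phase change: ΔS₂ = +mL/T_tr = 24.5 × 2280 / 373.1 = 149.7 J/K.
ΔS_total = (26.64) + (149.7) = 176 J/K.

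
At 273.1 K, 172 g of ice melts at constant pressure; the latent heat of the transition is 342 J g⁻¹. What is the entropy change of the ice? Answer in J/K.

ΔS = 215 J/K

Heat absorbed by the substance: Q = mL = 172 × 342 = 58824 J.
At constant T, ΔS = Q_rev/T = 58824 / 273.1 = 215 J/K.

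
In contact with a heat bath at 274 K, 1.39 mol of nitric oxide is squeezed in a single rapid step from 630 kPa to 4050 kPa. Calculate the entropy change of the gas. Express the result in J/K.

Entropy is a state function, so ΔS_gas depends only on the end states.
For an isothermal ideal gas ΔS_gas = nR ln(P₁/P₂) = 1.39 × 8.314 × ln(630/4050) = -21.5 J/K.

ΔS_gas = -21.5 J/K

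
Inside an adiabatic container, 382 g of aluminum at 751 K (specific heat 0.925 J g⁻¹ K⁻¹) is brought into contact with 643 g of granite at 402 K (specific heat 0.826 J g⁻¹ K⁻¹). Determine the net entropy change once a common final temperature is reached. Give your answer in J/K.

ΔS_total = 42.5 J/K

Energy balance: T_f = (m₁c₁T₁ + m₂c₂T₂)/(m₁c₁ + m₂c₂) = 541.43 K.
ΔS₁ = m₁c₁ ln(T_f/T₁) = 353.35 × ln(541.43/751) = -115.6 J/K.
ΔS₂ = m₂c₂ ln(T_f/T₂) = 531.118 × ln(541.43/402) = 158.1 J/K.
ΔS_total = -115.6 + 158.1 = 42.5 J/K.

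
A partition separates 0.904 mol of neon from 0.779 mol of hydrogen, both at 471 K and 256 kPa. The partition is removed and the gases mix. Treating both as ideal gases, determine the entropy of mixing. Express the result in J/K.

ΔS_mix = 9.66 J/K

Mole fractions: x_A = 0.904/1.68 = 0.537, x_B = 0.463.
ΔS_mix = −R(n_A ln x_A + n_B ln x_B) = −8.314 × (0.904 ln 0.537 + 0.779 ln 0.463) = 9.66 J/K.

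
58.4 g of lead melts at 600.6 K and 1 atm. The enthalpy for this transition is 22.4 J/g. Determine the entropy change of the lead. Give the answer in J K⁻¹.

Heat absorbed by the substance: Q = mL = 58.4 × 22.4 = 1308.16 J.
At constant T, ΔS = Q_rev/T = 1308.16 / 600.6 = 2.18 J/K.

ΔS = 2.18 J/K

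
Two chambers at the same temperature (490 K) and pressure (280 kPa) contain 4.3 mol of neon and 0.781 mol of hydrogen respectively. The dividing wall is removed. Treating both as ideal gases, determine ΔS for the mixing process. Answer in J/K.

ΔS_mix = 18.1 J/K

Mole fractions: x_A = 4.3/5.08 = 0.846, x_B = 0.154.
ΔS_mix = −R(n_A ln x_A + n_B ln x_B) = −8.314 × (4.3 ln 0.846 + 0.781 ln 0.154) = 18.1 J/K.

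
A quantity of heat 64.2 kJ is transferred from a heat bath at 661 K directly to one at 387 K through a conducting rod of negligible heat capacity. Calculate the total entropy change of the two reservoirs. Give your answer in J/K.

ΔS_total = 68.8 J/K

ΔS_hot = −Q/T_H = −64200/661 = -97.13 J/K and ΔS_cold = +Q/T_C = 64200/387 = 165.9 J/K.
ΔS_total = -97.13 + 165.9 = 68.8 J/K, positive as the second law requires.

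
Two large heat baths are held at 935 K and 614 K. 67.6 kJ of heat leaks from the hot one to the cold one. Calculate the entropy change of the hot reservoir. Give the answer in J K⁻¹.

ΔS_hot = -72.3 J/K

The hot reservoir loses heat Q, so ΔS_hot = −Q/T_H = −67600/935 = -72.3 J/K.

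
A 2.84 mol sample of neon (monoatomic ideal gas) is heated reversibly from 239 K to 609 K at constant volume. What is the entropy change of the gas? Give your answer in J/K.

At constant volume, ΔS = nC_V ln(T₂/T₁) with C_V = 3R/2 = 12.47 J mol⁻¹ K⁻¹.
ΔS = 2.84 × 12.47 × ln(609/239) = 33.1 J/K.

ΔS = 33.1 J/K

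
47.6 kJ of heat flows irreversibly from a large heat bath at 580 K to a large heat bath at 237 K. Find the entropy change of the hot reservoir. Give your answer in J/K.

The hot reservoir loses heat Q, so ΔS_hot = −Q/T_H = −47600/580 = -82.1 J/K.

ΔS_hot = -82.1 J/K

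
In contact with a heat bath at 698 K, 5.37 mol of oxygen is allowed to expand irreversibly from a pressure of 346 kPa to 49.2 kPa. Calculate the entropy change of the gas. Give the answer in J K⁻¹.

ΔS_gas = 87.1 J/K

Entropy is a state function, so ΔS_gas depends only on the end states.
For an isothermal ideal gas ΔS_gas = nR ln(P₁/P₂) = 5.37 × 8.314 × ln(346/49.2) = 87.1 J/K.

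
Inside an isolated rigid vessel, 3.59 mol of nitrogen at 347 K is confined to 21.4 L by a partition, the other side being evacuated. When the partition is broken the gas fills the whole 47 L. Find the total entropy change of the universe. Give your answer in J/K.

ΔS_universe = 23.5 J/K

For an ideal gas in free expansion Q = 0 and W = 0, so T is unchanged.
Entropy is a state function; using a reversible isothermal path, ΔS_gas = nR ln(V₂/V₁) = 3.59 × 8.314 × ln(47/21.4) = 23.5 J/K.
The insulated surroundings exchange no heat, so ΔS_surr = 0 and ΔS_universe = ΔS_gas.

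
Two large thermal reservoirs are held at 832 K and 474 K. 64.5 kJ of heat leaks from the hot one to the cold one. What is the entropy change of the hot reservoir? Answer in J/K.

ΔS_hot = -77.5 J/K

The hot reservoir loses heat Q, so ΔS_hot = −Q/T_H = −64500/832 = -77.5 J/K.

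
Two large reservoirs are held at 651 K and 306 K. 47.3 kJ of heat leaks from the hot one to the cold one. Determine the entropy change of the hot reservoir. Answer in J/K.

The hot reservoir loses heat Q, so ΔS_hot = −Q/T_H = −47300/651 = -72.7 J/K.

ΔS_hot = -72.7 J/K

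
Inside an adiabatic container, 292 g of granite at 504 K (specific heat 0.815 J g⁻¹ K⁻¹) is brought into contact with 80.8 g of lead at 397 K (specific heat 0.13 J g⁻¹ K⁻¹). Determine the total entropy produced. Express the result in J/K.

ΔS_total = 0.267 J/K

Energy balance: T_f = (m₁c₁T₁ + m₂c₂T₂)/(m₁c₁ + m₂c₂) = 499.48 K.
ΔS₁ = m₁c₁ ln(T_f/T₁) = 237.98 × ln(499.48/504) = -2.145 J/K.
ΔS₂ = m₂c₂ ln(T_f/T₂) = 10.504 × ln(499.48/397) = 2.412 J/K.
ΔS_total = -2.145 + 2.412 = 0.267 J/K.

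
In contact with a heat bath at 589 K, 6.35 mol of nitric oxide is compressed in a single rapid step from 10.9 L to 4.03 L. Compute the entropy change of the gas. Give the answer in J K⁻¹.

Entropy is a state function, so ΔS_gas depends only on the end states.
For an isothermal ideal gas ΔS_gas = nR ln(V₂/V₁) = 6.35 × 8.314 × ln(4.03/10.9) = -52.5 J/K.

ΔS_gas = -52.5 J/K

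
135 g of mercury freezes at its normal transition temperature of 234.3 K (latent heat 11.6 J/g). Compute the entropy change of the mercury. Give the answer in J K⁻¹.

Heat released by the substance: Q = −mL = −135 × 11.6 = −1566 J.
At constant T, ΔS = Q_rev/T = −1566 / 234.3 = -6.68 J/K.

ΔS = -6.68 J/K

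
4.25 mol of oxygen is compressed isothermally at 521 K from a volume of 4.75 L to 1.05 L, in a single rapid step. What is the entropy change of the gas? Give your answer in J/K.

ΔS_gas = -53.3 J/K

Entropy is a state function, so ΔS_gas depends only on the end states.
For an isothermal ideal gas ΔS_gas = nR ln(V₂/V₁) = 4.25 × 8.314 × ln(1.05/4.75) = -53.3 J/K.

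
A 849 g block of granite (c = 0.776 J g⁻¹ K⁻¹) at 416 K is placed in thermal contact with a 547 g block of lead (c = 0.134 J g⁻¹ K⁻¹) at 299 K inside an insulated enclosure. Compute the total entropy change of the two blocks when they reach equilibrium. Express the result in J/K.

ΔS_total = 3.3 J/K

Energy balance: T_f = (m₁c₁T₁ + m₂c₂T₂)/(m₁c₁ + m₂c₂) = 404.29 K.
ΔS₁ = m₁c₁ ln(T_f/T₁) = 658.824 × ln(404.29/416) = -18.817 J/K.
ΔS₂ = m₂c₂ ln(T_f/T₂) = 73.298 × ln(404.29/299) = 22.113 J/K.
ΔS_total = -18.817 + 22.113 = 3.3 J/K.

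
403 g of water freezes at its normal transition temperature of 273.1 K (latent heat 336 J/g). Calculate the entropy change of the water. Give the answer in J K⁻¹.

ΔS = -496 J/K

Heat released by the substance: Q = −mL = −403 × 336 = −135408 J.
At constant T, ΔS = Q_rev/T = −135408 / 273.1 = -496 J/K.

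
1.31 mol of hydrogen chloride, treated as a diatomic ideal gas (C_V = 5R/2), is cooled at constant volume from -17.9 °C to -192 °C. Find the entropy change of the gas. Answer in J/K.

ΔS = -31.2 J/K

In kelvin: T₁ = 255.25 K, T₂ = 81.15 K. At constant volume, ΔS = nC_V ln(T₂/T₁) with C_V = 5R/2 = 20.79 J mol⁻¹ K⁻¹.
ΔS = 1.31 × 20.79 × ln(81.15/255.25) = -31.2 J/K.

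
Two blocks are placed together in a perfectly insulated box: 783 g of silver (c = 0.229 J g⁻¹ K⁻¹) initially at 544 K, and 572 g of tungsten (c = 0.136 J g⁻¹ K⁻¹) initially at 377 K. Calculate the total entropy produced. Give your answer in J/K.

Energy balance: T_f = (m₁c₁T₁ + m₂c₂T₂)/(m₁c₁ + m₂c₂) = 493.47 K.
ΔS₁ = m₁c₁ ln(T_f/T₁) = 179.307 × ln(493.47/544) = -17.48 J/K.
ΔS₂ = m₂c₂ ln(T_f/T₂) = 77.792 × ln(493.47/377) = 20.94 J/K.
ΔS_total = -17.48 + 20.94 = 3.46 J/K.

ΔS_total = 3.46 J/K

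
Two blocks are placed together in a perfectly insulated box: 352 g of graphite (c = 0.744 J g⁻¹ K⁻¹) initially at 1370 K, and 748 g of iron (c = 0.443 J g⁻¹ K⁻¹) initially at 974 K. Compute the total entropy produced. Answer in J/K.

ΔS_total = 8.59 J/K

Energy balance: T_f = (m₁c₁T₁ + m₂c₂T₂)/(m₁c₁ + m₂c₂) = 1148.8 K.
ΔS₁ = m₁c₁ ln(T_f/T₁) = 261.888 × ln(1148.8/1370) = -46.11 J/K.
ΔS₂ = m₂c₂ ln(T_f/T₂) = 331.364 × ln(1148.8/974) = 54.7 J/K.
ΔS_total = -46.11 + 54.7 = 8.59 J/K.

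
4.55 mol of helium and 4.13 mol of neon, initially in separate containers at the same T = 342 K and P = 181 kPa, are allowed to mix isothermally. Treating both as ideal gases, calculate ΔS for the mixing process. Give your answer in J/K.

Mole fractions: x_A = 4.55/8.68 = 0.524, x_B = 0.476.
ΔS_mix = −R(n_A ln x_A + n_B ln x_B) = −8.314 × (4.55 ln 0.524 + 4.13 ln 0.476) = 49.9 J/K.

ΔS_mix = 49.9 J/K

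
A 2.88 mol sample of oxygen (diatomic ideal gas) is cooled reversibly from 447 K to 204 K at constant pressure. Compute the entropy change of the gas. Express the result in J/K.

ΔS = -65.7 J/K

At constant pressure, ΔS = nC_p ln(T₂/T₁) with C_p = 7R/2 = 29.1 J mol⁻¹ K⁻¹.
ΔS = 2.88 × 29.1 × ln(204/447) = -65.7 J/K.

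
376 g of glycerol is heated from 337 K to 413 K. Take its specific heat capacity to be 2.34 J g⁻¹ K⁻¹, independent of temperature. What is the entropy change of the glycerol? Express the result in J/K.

ΔS = ∫dQ_rev/T = m c ln(T₂/T₁) = 376 × 2.34 × ln(413/337) = 179 J/K.

ΔS = 179 J/K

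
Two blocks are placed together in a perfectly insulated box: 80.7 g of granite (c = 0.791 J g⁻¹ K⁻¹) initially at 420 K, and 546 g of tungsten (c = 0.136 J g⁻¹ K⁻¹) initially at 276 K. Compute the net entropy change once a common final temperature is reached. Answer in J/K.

ΔS_total = 3.04 J/K

Energy balance: T_f = (m₁c₁T₁ + m₂c₂T₂)/(m₁c₁ + m₂c₂) = 342.57 K.
ΔS₁ = m₁c₁ ln(T_f/T₁) = 63.8337 × ln(342.57/420) = -13.009 J/K.
ΔS₂ = m₂c₂ ln(T_f/T₂) = 74.256 × ln(342.57/276) = 16.044 J/K.
ΔS_total = -13.009 + 16.044 = 3.04 J/K.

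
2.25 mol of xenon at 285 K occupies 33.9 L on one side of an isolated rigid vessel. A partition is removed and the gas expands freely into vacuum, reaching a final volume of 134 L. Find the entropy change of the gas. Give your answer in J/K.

ΔS_gas = 25.7 J/K

For an ideal gas in free expansion Q = 0 and W = 0, so T is unchanged.
Entropy is a state function; using a reversible isothermal path, ΔS_gas = nR ln(V₂/V₁) = 2.25 × 8.314 × ln(134/33.9) = 25.7 J/K.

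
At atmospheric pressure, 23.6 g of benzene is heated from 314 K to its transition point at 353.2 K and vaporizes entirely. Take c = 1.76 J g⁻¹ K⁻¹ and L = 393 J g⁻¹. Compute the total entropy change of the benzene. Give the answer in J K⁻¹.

ΔS = 31.1 J/K

Warming step: ΔS₁ = m c ln(T_tr/T_i) = 23.6 × 1.76 × ln(353.2/314) = 4.886 J/K.
Phase change: ΔS₂ = +mL/T_tr = 23.6 × 393 / 353.2 = 26.26 J/K.
ΔS_total = (4.886) + (26.26) = 31.1 J/K.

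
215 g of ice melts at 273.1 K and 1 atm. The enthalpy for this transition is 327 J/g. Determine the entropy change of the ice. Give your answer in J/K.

Heat absorbed by the substance: Q = mL = 215 × 327 = 70305 J.
At constant T, ΔS = Q_rev/T = 70305 / 273.1 = 257 J/K.

ΔS = 257 J/K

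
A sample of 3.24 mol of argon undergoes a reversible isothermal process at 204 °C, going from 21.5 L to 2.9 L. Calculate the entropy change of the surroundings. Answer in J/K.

ΔS_surr = 54 J/K

For an isothermal ideal gas ΔS_gas = nR ln(V₂/V₁) = 3.24 × 8.314 × ln(2.9/21.5) = -54 J/K.
The process is reversible, so ΔS_surr = −ΔS_gas = 54 J/K and ΔS_universe = 0.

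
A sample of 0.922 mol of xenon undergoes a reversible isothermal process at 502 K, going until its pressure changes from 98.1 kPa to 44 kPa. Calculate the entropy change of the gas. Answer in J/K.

For an isothermal ideal gas ΔS_gas = nR ln(P₁/P₂) = 0.922 × 8.314 × ln(98.1/44) = 6.15 J/K.

ΔS_gas = 6.15 J/K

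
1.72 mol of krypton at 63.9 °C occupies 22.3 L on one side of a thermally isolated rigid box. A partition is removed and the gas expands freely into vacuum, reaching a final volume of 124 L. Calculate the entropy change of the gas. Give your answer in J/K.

ΔS_gas = 24.5 J/K

For an ideal gas in free expansion Q = 0 and W = 0, so T is unchanged.
Entropy is a state function; using a reversible isothermal path, ΔS_gas = nR ln(V₂/V₁) = 1.72 × 8.314 × ln(124/22.3) = 24.5 J/K.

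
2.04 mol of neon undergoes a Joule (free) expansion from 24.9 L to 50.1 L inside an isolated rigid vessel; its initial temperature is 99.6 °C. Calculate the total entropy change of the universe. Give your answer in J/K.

ΔS_universe = 11.9 J/K

No heat is exchanged and no work is done, so the ideal-gas temperature stays constant.
Entropy is a state function; using a reversible isothermal path, ΔS_gas = nR ln(V₂/V₁) = 2.04 × 8.314 × ln(50.1/24.9) = 11.9 J/K.
The insulated surroundings exchange no heat, so ΔS_surr = 0 and ΔS_universe = ΔS_gas.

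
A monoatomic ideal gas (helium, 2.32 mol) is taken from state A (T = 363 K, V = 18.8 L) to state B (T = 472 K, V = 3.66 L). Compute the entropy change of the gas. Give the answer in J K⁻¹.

Entropy is a state function: ΔS = nC_V ln(T₂/T₁) + nR ln(V₂/V₁), with C_V = 3R/2 = 12.47 J mol⁻¹ K⁻¹ for a monoatomic ideal gas.
ΔS = 2.32 × [12.47 × ln(472/363) + 8.314 × ln(3.66/18.8)] = -24 J/K.

ΔS = -24 J/K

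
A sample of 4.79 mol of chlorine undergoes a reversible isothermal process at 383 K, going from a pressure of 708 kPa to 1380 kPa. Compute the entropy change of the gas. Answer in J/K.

For an isothermal ideal gas ΔS_gas = nR ln(P₁/P₂) = 4.79 × 8.314 × ln(708/1380) = -26.6 J/K.

ΔS_gas = -26.6 J/K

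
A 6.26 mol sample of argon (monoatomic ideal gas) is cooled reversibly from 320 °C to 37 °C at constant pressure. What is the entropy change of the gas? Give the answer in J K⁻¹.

ΔS = -84.4 J/K

In kelvin: T₁ = 593.15 K, T₂ = 310.15 K. At constant pressure, ΔS = nC_p ln(T₂/T₁) with C_p = 5R/2 = 20.79 J mol⁻¹ K⁻¹.
ΔS = 6.26 × 20.79 × ln(310.15/593.15) = -84.4 J/K.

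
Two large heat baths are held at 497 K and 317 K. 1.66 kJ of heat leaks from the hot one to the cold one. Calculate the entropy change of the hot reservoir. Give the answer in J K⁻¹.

ΔS_hot = -3.34 J/K

The hot reservoir loses heat Q, so ΔS_hot = −Q/T_H = −1660/497 = -3.34 J/K.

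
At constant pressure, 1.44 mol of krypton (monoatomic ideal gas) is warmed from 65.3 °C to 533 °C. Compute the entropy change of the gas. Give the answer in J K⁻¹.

In kelvin: T₁ = 338.45 K, T₂ = 806.15 K. At constant pressure, ΔS = nC_p ln(T₂/T₁) with C_p = 5R/2 = 20.79 J mol⁻¹ K⁻¹.
ΔS = 1.44 × 20.79 × ln(806.15/338.45) = 26 J/K.

ΔS = 26 J/K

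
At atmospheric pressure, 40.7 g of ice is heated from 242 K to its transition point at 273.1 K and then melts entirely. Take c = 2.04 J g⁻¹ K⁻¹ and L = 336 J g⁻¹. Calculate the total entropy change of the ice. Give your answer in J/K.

Warming step: ΔS₁ = m c ln(T_tr/T_i) = 40.7 × 2.04 × ln(273.1/242) = 10.04 J/K.
Phase change: ΔS₂ = +mL/T_tr = 40.7 × 336 / 273.1 = 50.07 J/K.
ΔS_total = (10.04) + (50.07) = 60.1 J/K.

ΔS = 60.1 J/K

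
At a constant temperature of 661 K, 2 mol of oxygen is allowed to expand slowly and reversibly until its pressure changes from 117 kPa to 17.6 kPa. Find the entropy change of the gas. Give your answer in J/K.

ΔS_gas = 31.5 J/K

For an isothermal ideal gas ΔS_gas = nR ln(P₁/P₂) = 2 × 8.314 × ln(117/17.6) = 31.5 J/K.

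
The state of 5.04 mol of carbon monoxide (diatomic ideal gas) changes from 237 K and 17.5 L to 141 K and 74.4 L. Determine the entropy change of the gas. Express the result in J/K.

Entropy is a state function: ΔS = nC_V ln(T₂/T₁) + nR ln(V₂/V₁), with C_V = 5R/2 = 20.79 J mol⁻¹ K⁻¹ for a diatomic ideal gas.
ΔS = 5.04 × [20.79 × ln(141/237) + 8.314 × ln(74.4/17.5)] = 6.24 J/K.

ΔS = 6.24 J/K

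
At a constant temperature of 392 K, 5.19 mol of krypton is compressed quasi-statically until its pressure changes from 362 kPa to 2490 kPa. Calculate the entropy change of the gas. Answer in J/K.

For an isothermal ideal gas ΔS_gas = nR ln(P₁/P₂) = 5.19 × 8.314 × ln(362/2490) = -83.2 J/K.

ΔS_gas = -83.2 J/K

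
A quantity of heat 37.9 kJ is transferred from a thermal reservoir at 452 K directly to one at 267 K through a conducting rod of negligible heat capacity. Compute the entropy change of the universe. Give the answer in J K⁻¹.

ΔS_hot = −Q/T_H = −37900/452 = -83.85 J/K and ΔS_cold = +Q/T_C = 37900/267 = 141.9 J/K.
ΔS_total = -83.85 + 141.9 = 58.1 J/K, positive as the second law requires.

ΔS_total = 58.1 J/K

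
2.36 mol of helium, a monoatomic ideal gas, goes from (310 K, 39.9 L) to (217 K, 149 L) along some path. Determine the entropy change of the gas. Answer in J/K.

ΔS = 15.4 J/K

Entropy is a state function: ΔS = nC_V ln(T₂/T₁) + nR ln(V₂/V₁), with C_V = 3R/2 = 12.47 J mol⁻¹ K⁻¹ for a monoatomic ideal gas.
ΔS = 2.36 × [12.47 × ln(217/310) + 8.314 × ln(149/39.9)] = 15.4 J/K.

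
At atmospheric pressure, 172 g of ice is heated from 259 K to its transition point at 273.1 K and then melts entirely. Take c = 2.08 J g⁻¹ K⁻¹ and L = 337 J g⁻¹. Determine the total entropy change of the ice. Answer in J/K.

Warming step: ΔS₁ = m c ln(T_tr/T_i) = 172 × 2.08 × ln(273.1/259) = 18.96 J/K.
Phase change: ΔS₂ = +mL/T_tr = 172 × 337 / 273.1 = 212.2 J/K.
ΔS_total = (18.96) + (212.2) = 231 J/K.

ΔS = 231 J/K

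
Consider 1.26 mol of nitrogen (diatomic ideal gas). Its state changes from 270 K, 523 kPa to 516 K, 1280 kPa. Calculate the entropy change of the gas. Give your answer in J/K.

ΔS = nC_p ln(T₂/T₁) − nR ln(P₂/P₁), with C_p = 7R/2 = 29.1 J mol⁻¹ K⁻¹ for a diatomic ideal gas.
ΔS = 1.26 × [29.1 × ln(516/270) − 8.314 × ln(1280/523)] = 14.4 J/K.

ΔS = 14.4 J/K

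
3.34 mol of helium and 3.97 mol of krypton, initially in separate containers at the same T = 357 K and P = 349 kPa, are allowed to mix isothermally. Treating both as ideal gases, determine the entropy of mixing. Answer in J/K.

Mole fractions: x_A = 3.34/7.31 = 0.457, x_B = 0.543.
ΔS_mix = −R(n_A ln x_A + n_B ln x_B) = −8.314 × (3.34 ln 0.457 + 3.97 ln 0.543) = 41.9 J/K.

ΔS_mix = 41.9 J/K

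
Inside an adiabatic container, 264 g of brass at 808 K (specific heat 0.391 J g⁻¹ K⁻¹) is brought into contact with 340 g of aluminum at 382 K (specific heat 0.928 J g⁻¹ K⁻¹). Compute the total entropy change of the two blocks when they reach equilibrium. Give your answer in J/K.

ΔS_total = 24.4 J/K

Energy balance: T_f = (m₁c₁T₁ + m₂c₂T₂)/(m₁c₁ + m₂c₂) = 487.01 K.
ΔS₁ = m₁c₁ ln(T_f/T₁) = 103.224 × ln(487.01/808) = -52.26 J/K.
ΔS₂ = m₂c₂ ln(T_f/T₂) = 315.52 × ln(487.01/382) = 76.63 J/K.
ΔS_total = -52.26 + 76.63 = 24.4 J/K.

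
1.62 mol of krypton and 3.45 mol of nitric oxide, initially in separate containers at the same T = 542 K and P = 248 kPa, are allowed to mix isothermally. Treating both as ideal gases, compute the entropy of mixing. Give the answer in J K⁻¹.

ΔS_mix = 26.4 J/K

Mole fractions: x_A = 1.62/5.07 = 0.32, x_B = 0.68.
ΔS_mix = −R(n_A ln x_A + n_B ln x_B) = −8.314 × (1.62 ln 0.32 + 3.45 ln 0.68) = 26.4 J/K.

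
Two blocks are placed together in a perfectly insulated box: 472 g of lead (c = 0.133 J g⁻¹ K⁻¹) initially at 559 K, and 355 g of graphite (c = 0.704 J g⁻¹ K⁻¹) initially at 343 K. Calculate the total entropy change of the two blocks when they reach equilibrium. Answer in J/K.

Energy balance: T_f = (m₁c₁T₁ + m₂c₂T₂)/(m₁c₁ + m₂c₂) = 386.36 K.
ΔS₁ = m₁c₁ ln(T_f/T₁) = 62.776 × ln(386.36/559) = -23.19 J/K.
ΔS₂ = m₂c₂ ln(T_f/T₂) = 249.92 × ln(386.36/343) = 29.75 J/K.
ΔS_total = -23.19 + 29.75 = 6.56 J/K.

ΔS_total = 6.56 J/K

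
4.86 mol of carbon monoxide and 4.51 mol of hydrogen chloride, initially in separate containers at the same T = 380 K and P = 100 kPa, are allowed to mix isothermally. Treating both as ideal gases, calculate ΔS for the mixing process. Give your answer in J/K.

Mole fractions: x_A = 4.86/9.37 = 0.519, x_B = 0.481.
ΔS_mix = −R(n_A ln x_A + n_B ln x_B) = −8.314 × (4.86 ln 0.519 + 4.51 ln 0.481) = 53.9 J/K.

ΔS_mix = 53.9 J/K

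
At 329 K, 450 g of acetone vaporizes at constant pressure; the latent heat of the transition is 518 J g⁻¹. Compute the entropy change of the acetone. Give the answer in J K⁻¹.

Heat absorbed by the substance: Q = mL = 450 × 518 = 233100 J.
At constant T, ΔS = Q_rev/T = 233100 / 329 = 709 J/K.

ΔS = 709 J/K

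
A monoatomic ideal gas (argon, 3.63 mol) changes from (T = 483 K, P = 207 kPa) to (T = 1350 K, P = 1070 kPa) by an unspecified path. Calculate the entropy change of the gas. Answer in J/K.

ΔS = 28 J/K

ΔS = nC_p ln(T₂/T₁) − nR ln(P₂/P₁), with C_p = 5R/2 = 20.79 J mol⁻¹ K⁻¹ for a monoatomic ideal gas.
ΔS = 3.63 × [20.79 × ln(1350/483) − 8.314 × ln(1070/207)] = 28 J/K.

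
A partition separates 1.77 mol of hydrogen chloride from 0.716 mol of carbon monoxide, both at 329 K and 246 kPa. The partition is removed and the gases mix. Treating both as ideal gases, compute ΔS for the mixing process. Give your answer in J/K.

Mole fractions: x_A = 1.77/2.49 = 0.712, x_B = 0.288.
ΔS_mix = −R(n_A ln x_A + n_B ln x_B) = −8.314 × (1.77 ln 0.712 + 0.716 ln 0.288) = 12.4 J/K.

ΔS_mix = 12.4 J/K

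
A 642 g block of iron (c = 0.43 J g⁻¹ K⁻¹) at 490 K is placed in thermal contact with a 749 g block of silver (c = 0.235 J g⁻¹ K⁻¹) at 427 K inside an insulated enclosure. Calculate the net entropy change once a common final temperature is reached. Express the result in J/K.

ΔS_total = 1.01 J/K

Energy balance: T_f = (m₁c₁T₁ + m₂c₂T₂)/(m₁c₁ + m₂c₂) = 465.47 K.
ΔS₁ = m₁c₁ ln(T_f/T₁) = 276.06 × ln(465.47/490) = -14.177 J/K.
ΔS₂ = m₂c₂ ln(T_f/T₂) = 176.015 × ln(465.47/427) = 15.184 J/K.
ΔS_total = -14.177 + 15.184 = 1.01 J/K.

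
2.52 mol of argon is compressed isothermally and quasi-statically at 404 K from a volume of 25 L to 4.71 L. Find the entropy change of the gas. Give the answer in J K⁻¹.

ΔS_gas = -35 J/K

For an isothermal ideal gas ΔS_gas = nR ln(V₂/V₁) = 2.52 × 8.314 × ln(4.71/25) = -35 J/K.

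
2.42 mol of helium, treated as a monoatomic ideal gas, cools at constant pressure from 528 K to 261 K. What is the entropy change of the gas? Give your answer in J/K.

ΔS = -35.4 J/K

At constant pressure, ΔS = nC_p ln(T₂/T₁) with C_p = 5R/2 = 20.79 J mol⁻¹ K⁻¹.
ΔS = 2.42 × 20.79 × ln(261/528) = -35.4 J/K.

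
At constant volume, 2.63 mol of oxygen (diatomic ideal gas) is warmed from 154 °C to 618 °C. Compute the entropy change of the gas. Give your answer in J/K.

In kelvin: T₁ = 427.15 K, T₂ = 891.15 K. At constant volume, ΔS = nC_V ln(T₂/T₁) with C_V = 5R/2 = 20.79 J mol⁻¹ K⁻¹.
ΔS = 2.63 × 20.79 × ln(891.15/427.15) = 40.2 J/K.

ΔS = 40.2 J/K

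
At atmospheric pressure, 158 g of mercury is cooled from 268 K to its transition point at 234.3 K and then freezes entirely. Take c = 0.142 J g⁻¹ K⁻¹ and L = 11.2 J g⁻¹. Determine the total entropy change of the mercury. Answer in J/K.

ΔS = -10.6 J/K

Cooling step: ΔS₁ = m c ln(T_tr/T_i) = 158 × 0.142 × ln(234.3/268) = -3.015 J/K.
Phase change: ΔS₂ = −mL/T_tr = −158 × 11.2 / 234.3 = -7.553 J/K.
ΔS_total = (-3.015) + (-7.553) = -10.6 J/K.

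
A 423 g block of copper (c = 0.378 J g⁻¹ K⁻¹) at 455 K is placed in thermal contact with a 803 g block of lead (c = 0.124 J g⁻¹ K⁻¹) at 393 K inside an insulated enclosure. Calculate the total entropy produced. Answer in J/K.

ΔS_total = 0.65 J/K

Energy balance: T_f = (m₁c₁T₁ + m₂c₂T₂)/(m₁c₁ + m₂c₂) = 431.21 K.
ΔS₁ = m₁c₁ ln(T_f/T₁) = 159.894 × ln(431.21/455) = -8.588 J/K.
ΔS₂ = m₂c₂ ln(T_f/T₂) = 99.572 × ln(431.21/393) = 9.238 J/K.
ΔS_total = -8.588 + 9.238 = 0.65 J/K.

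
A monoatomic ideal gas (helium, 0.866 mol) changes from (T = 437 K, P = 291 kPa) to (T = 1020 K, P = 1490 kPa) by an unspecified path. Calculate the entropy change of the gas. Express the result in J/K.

ΔS = nC_p ln(T₂/T₁) − nR ln(P₂/P₁), with C_p = 5R/2 = 20.79 J mol⁻¹ K⁻¹ for a monoatomic ideal gas.
ΔS = 0.866 × [20.79 × ln(1020/437) − 8.314 × ln(1490/291)] = 3.5 J/K.

ΔS = 3.5 J/K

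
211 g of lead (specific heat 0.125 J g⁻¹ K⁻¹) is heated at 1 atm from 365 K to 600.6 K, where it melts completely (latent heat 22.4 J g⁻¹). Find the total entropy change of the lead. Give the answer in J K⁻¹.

ΔS = 21 J/K

Warming step: ΔS₁ = m c ln(T_tr/T_i) = 211 × 0.125 × ln(600.6/365) = 13.14 J/K.
Phase change: ΔS₂ = +mL/T_tr = 211 × 22.4 / 600.6 = 7.869 J/K.
ΔS_total = (13.14) + (7.869) = 21 J/K.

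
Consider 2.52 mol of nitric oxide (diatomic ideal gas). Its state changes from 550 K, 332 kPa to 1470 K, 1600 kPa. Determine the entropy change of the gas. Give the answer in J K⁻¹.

ΔS = nC_p ln(T₂/T₁) − nR ln(P₂/P₁), with C_p = 7R/2 = 29.1 J mol⁻¹ K⁻¹ for a diatomic ideal gas.
ΔS = 2.52 × [29.1 × ln(1470/550) − 8.314 × ln(1600/332)] = 39.1 J/K.

ΔS = 39.1 J/K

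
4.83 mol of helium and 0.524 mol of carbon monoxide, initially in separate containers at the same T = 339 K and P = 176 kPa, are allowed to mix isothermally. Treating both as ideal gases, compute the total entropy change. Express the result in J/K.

ΔS_mix = 14.3 J/K

Mole fractions: x_A = 4.83/5.35 = 0.902, x_B = 0.0979.
ΔS_mix = −R(n_A ln x_A + n_B ln x_B) = −8.314 × (4.83 ln 0.902 + 0.524 ln 0.0979) = 14.3 J/K.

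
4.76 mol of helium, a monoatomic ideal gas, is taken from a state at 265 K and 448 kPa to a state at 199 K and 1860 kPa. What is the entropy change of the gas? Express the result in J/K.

ΔS = nC_p ln(T₂/T₁) − nR ln(P₂/P₁), with C_p = 5R/2 = 20.79 J mol⁻¹ K⁻¹ for a monoatomic ideal gas.
ΔS = 4.76 × [20.79 × ln(199/265) − 8.314 × ln(1860/448)] = -84.7 J/K.

ΔS = -84.7 J/K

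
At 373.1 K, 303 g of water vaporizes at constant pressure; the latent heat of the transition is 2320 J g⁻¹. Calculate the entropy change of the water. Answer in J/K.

ΔS = 1880 J/K

Heat absorbed by the substance: Q = mL = 303 × 2320 = 702960 J.
At constant T, ΔS = Q_rev/T = 702960 / 373.1 = 1880 J/K.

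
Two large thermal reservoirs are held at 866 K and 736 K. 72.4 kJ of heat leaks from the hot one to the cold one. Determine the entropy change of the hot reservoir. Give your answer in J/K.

The hot reservoir loses heat Q, so ΔS_hot = −Q/T_H = −72400/866 = -83.6 J/K.

ΔS_hot = -83.6 J/K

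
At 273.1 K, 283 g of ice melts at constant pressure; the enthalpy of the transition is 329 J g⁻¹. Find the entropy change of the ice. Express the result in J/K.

Heat absorbed by the substance: Q = mL = 283 × 329 = 93107 J.
At constant T, ΔS = Q_rev/T = 93107 / 273.1 = 341 J/K.

ΔS = 341 J/K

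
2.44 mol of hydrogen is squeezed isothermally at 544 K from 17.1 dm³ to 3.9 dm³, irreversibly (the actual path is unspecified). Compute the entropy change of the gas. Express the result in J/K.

ΔS_gas = -30 J/K

Entropy is a state function, so ΔS_gas depends only on the end states.
For an isothermal ideal gas ΔS_gas = nR ln(V₂/V₁) = 2.44 × 8.314 × ln(3.9/17.1) = -30 J/K.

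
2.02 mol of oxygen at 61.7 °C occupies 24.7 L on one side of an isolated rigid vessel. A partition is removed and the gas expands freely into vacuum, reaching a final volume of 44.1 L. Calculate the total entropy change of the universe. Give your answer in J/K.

ΔS_universe = 9.73 J/K

No heat is exchanged and no work is done, so the ideal-gas temperature stays constant.
Entropy is a state function; using a reversible isothermal path, ΔS_gas = nR ln(V₂/V₁) = 2.02 × 8.314 × ln(44.1/24.7) = 9.73 J/K.
The insulated surroundings exchange no heat, so ΔS_surr = 0 and ΔS_universe = ΔS_gas.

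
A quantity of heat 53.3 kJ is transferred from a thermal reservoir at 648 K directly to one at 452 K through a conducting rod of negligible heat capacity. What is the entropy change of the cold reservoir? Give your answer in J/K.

The cold reservoir gains heat Q, so ΔS_cold = +Q/T_C = 53300/452 = 118 J/K.

ΔS_cold = 118 J/K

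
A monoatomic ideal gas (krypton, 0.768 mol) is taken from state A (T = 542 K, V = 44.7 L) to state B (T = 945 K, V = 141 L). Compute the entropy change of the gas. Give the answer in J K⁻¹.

Entropy is a state function: ΔS = nC_V ln(T₂/T₁) + nR ln(V₂/V₁), with C_V = 3R/2 = 12.47 J mol⁻¹ K⁻¹ for a monoatomic ideal gas.
ΔS = 0.768 × [12.47 × ln(945/542) + 8.314 × ln(141/44.7)] = 12.7 J/K.

ΔS = 12.7 J/K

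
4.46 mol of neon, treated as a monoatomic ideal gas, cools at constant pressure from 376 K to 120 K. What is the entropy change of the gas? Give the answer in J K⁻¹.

At constant pressure, ΔS = nC_p ln(T₂/T₁) with C_p = 5R/2 = 20.79 J mol⁻¹ K⁻¹.
ΔS = 4.46 × 20.79 × ln(120/376) = -106 J/K.

ΔS = -106 J/K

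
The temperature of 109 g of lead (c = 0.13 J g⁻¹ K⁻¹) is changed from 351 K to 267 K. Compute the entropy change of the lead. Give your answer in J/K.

ΔS = ∫dQ_rev/T = m c ln(T₂/T₁) = 109 × 0.13 × ln(267/351) = -3.88 J/K.

ΔS = -3.88 J/K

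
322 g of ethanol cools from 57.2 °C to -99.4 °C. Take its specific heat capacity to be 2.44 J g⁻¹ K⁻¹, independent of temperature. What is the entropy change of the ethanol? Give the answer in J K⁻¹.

In kelvin: T₁ = 330.35 K, T₂ = 173.75 K. ΔS = ∫dQ_rev/T = m c ln(T₂/T₁) = 322 × 2.44 × ln(173.75/330.35) = -505 J/K.

ΔS = -505 J/K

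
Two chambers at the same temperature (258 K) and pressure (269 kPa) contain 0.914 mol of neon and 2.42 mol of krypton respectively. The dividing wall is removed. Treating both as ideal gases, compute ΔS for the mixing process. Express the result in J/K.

Mole fractions: x_A = 0.914/3.33 = 0.274, x_B = 0.726.
ΔS_mix = −R(n_A ln x_A + n_B ln x_B) = −8.314 × (0.914 ln 0.274 + 2.42 ln 0.726) = 16.3 J/K.

ΔS_mix = 16.3 J/K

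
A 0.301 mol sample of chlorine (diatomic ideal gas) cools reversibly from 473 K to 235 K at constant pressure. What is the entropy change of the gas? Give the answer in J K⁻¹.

At constant pressure, ΔS = nC_p ln(T₂/T₁) with C_p = 7R/2 = 29.1 J mol⁻¹ K⁻¹.
ΔS = 0.301 × 29.1 × ln(235/473) = -6.13 J/K.

ΔS = -6.13 J/K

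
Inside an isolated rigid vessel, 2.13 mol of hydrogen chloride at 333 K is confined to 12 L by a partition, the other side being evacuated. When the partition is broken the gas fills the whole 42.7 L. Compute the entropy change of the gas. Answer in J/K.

For an ideal gas in free expansion Q = 0 and W = 0, so T is unchanged.
Entropy is a state function; using a reversible isothermal path, ΔS_gas = nR ln(V₂/V₁) = 2.13 × 8.314 × ln(42.7/12) = 22.5 J/K.

ΔS_gas = 22.5 J/K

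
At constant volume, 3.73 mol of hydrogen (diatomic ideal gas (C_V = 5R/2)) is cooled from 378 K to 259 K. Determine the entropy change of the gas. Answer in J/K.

ΔS = -29.3 J/K

At constant volume, ΔS = nC_V ln(T₂/T₁) with C_V = 5R/2 = 20.79 J mol⁻¹ K⁻¹.
ΔS = 3.73 × 20.79 × ln(259/378) = -29.3 J/K.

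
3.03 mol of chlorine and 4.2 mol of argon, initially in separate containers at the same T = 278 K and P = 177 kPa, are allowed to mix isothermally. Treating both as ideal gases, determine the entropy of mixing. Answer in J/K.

Mole fractions: x_A = 3.03/7.23 = 0.419, x_B = 0.581.
ΔS_mix = −R(n_A ln x_A + n_B ln x_B) = −8.314 × (3.03 ln 0.419 + 4.2 ln 0.581) = 40.9 J/K.

ΔS_mix = 40.9 J/K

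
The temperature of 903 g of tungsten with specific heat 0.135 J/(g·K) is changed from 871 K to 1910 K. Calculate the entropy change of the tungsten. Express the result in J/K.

ΔS = ∫dQ_rev/T = m c ln(T₂/T₁) = 903 × 0.135 × ln(1910/871) = 95.7 J/K.

ΔS = 95.7 J/K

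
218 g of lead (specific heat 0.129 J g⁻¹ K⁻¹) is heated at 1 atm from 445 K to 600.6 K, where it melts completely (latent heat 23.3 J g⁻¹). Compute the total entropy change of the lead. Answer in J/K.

Warming step: ΔS₁ = m c ln(T_tr/T_i) = 218 × 0.129 × ln(600.6/445) = 8.433 J/K.
Phase change: ΔS₂ = +mL/T_tr = 218 × 23.3 / 600.6 = 8.457 J/K.
ΔS_total = (8.433) + (8.457) = 16.9 J/K.

ΔS = 16.9 J/K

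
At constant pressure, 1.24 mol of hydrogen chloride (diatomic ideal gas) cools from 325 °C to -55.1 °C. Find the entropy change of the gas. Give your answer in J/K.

In kelvin: T₁ = 598.15 K, T₂ = 218.05 K. At constant pressure, ΔS = nC_p ln(T₂/T₁) with C_p = 7R/2 = 29.1 J mol⁻¹ K⁻¹.
ΔS = 1.24 × 29.1 × ln(218.05/598.15) = -36.4 J/K.

ΔS = -36.4 J/K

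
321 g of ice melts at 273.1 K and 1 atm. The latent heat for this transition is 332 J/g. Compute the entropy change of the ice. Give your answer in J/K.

Heat absorbed by the substance: Q = mL = 321 × 332 = 106572 J.
At constant T, ΔS = Q_rev/T = 106572 / 273.1 = 390 J/K.

ΔS = 390 J/K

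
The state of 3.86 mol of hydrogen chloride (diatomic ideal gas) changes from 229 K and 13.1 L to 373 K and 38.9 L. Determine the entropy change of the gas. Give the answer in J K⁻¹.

ΔS = 74.1 J/K

Entropy is a state function: ΔS = nC_V ln(T₂/T₁) + nR ln(V₂/V₁), with C_V = 5R/2 = 20.79 J mol⁻¹ K⁻¹ for a diatomic ideal gas.
ΔS = 3.86 × [20.79 × ln(373/229) + 8.314 × ln(38.9/13.1)] = 74.1 J/K.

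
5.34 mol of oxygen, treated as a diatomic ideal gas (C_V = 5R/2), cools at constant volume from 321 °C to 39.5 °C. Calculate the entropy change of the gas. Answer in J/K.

In kelvin: T₁ = 594.15 K, T₂ = 312.65 K. At constant volume, ΔS = nC_V ln(T₂/T₁) with C_V = 5R/2 = 20.79 J mol⁻¹ K⁻¹.
ΔS = 5.34 × 20.79 × ln(312.65/594.15) = -71.3 J/K.

ΔS = -71.3 J/K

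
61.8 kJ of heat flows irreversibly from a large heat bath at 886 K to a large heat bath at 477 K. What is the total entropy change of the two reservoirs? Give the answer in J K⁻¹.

ΔS_total = 59.8 J/K

ΔS_hot = −Q/T_H = −61800/886 = -69.75 J/K and ΔS_cold = +Q/T_C = 61800/477 = 129.6 J/K.
ΔS_total = -69.75 + 129.6 = 59.8 J/K, positive as the second law requires.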